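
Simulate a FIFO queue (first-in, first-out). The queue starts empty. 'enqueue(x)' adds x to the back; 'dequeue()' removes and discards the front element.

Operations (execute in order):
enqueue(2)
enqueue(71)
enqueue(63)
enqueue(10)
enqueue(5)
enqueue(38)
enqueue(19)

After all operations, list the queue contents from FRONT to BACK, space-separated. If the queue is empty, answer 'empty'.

Answer: 2 71 63 10 5 38 19

Derivation:
enqueue(2): [2]
enqueue(71): [2, 71]
enqueue(63): [2, 71, 63]
enqueue(10): [2, 71, 63, 10]
enqueue(5): [2, 71, 63, 10, 5]
enqueue(38): [2, 71, 63, 10, 5, 38]
enqueue(19): [2, 71, 63, 10, 5, 38, 19]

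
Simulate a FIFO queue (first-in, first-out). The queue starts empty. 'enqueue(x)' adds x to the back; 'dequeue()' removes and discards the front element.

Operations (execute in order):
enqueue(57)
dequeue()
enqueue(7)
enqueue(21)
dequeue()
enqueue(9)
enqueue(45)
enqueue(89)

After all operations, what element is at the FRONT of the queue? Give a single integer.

Answer: 21

Derivation:
enqueue(57): queue = [57]
dequeue(): queue = []
enqueue(7): queue = [7]
enqueue(21): queue = [7, 21]
dequeue(): queue = [21]
enqueue(9): queue = [21, 9]
enqueue(45): queue = [21, 9, 45]
enqueue(89): queue = [21, 9, 45, 89]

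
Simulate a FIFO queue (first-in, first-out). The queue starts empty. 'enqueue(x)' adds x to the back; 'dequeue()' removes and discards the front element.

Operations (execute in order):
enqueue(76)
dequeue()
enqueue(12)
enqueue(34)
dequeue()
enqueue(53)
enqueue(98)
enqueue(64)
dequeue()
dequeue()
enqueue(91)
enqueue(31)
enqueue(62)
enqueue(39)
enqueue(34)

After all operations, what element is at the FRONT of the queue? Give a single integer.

enqueue(76): queue = [76]
dequeue(): queue = []
enqueue(12): queue = [12]
enqueue(34): queue = [12, 34]
dequeue(): queue = [34]
enqueue(53): queue = [34, 53]
enqueue(98): queue = [34, 53, 98]
enqueue(64): queue = [34, 53, 98, 64]
dequeue(): queue = [53, 98, 64]
dequeue(): queue = [98, 64]
enqueue(91): queue = [98, 64, 91]
enqueue(31): queue = [98, 64, 91, 31]
enqueue(62): queue = [98, 64, 91, 31, 62]
enqueue(39): queue = [98, 64, 91, 31, 62, 39]
enqueue(34): queue = [98, 64, 91, 31, 62, 39, 34]

Answer: 98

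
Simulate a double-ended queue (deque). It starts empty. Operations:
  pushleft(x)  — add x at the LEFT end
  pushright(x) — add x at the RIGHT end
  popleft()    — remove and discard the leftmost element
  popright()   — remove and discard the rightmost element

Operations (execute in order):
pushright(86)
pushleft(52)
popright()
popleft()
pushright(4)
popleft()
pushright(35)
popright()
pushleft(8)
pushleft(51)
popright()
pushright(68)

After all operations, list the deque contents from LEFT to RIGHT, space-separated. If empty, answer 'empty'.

pushright(86): [86]
pushleft(52): [52, 86]
popright(): [52]
popleft(): []
pushright(4): [4]
popleft(): []
pushright(35): [35]
popright(): []
pushleft(8): [8]
pushleft(51): [51, 8]
popright(): [51]
pushright(68): [51, 68]

Answer: 51 68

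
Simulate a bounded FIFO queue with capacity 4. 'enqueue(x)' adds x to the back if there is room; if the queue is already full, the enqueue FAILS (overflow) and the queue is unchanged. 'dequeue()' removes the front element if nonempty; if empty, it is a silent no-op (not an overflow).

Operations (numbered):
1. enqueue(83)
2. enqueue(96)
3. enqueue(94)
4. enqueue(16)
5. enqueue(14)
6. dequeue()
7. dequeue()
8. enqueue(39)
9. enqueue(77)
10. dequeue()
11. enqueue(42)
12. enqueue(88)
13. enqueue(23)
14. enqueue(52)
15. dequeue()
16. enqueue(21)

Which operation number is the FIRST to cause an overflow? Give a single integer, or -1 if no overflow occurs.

Answer: 5

Derivation:
1. enqueue(83): size=1
2. enqueue(96): size=2
3. enqueue(94): size=3
4. enqueue(16): size=4
5. enqueue(14): size=4=cap → OVERFLOW (fail)
6. dequeue(): size=3
7. dequeue(): size=2
8. enqueue(39): size=3
9. enqueue(77): size=4
10. dequeue(): size=3
11. enqueue(42): size=4
12. enqueue(88): size=4=cap → OVERFLOW (fail)
13. enqueue(23): size=4=cap → OVERFLOW (fail)
14. enqueue(52): size=4=cap → OVERFLOW (fail)
15. dequeue(): size=3
16. enqueue(21): size=4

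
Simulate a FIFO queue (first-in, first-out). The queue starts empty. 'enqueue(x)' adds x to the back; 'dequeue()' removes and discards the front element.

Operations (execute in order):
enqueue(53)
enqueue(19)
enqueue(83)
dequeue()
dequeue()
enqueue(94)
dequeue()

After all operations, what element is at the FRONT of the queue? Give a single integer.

Answer: 94

Derivation:
enqueue(53): queue = [53]
enqueue(19): queue = [53, 19]
enqueue(83): queue = [53, 19, 83]
dequeue(): queue = [19, 83]
dequeue(): queue = [83]
enqueue(94): queue = [83, 94]
dequeue(): queue = [94]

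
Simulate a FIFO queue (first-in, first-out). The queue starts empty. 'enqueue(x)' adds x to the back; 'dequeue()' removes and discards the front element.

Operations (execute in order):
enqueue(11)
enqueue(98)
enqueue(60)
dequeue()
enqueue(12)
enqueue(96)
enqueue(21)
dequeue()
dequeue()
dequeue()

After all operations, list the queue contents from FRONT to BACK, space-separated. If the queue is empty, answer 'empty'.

enqueue(11): [11]
enqueue(98): [11, 98]
enqueue(60): [11, 98, 60]
dequeue(): [98, 60]
enqueue(12): [98, 60, 12]
enqueue(96): [98, 60, 12, 96]
enqueue(21): [98, 60, 12, 96, 21]
dequeue(): [60, 12, 96, 21]
dequeue(): [12, 96, 21]
dequeue(): [96, 21]

Answer: 96 21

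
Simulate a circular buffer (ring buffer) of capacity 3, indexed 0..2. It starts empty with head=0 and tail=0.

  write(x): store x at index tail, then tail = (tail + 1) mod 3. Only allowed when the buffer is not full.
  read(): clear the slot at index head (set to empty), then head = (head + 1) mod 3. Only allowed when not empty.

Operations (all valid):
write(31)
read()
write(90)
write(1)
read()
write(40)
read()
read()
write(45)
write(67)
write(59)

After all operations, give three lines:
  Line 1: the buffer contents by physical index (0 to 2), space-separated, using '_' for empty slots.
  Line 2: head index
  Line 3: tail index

write(31): buf=[31 _ _], head=0, tail=1, size=1
read(): buf=[_ _ _], head=1, tail=1, size=0
write(90): buf=[_ 90 _], head=1, tail=2, size=1
write(1): buf=[_ 90 1], head=1, tail=0, size=2
read(): buf=[_ _ 1], head=2, tail=0, size=1
write(40): buf=[40 _ 1], head=2, tail=1, size=2
read(): buf=[40 _ _], head=0, tail=1, size=1
read(): buf=[_ _ _], head=1, tail=1, size=0
write(45): buf=[_ 45 _], head=1, tail=2, size=1
write(67): buf=[_ 45 67], head=1, tail=0, size=2
write(59): buf=[59 45 67], head=1, tail=1, size=3

Answer: 59 45 67
1
1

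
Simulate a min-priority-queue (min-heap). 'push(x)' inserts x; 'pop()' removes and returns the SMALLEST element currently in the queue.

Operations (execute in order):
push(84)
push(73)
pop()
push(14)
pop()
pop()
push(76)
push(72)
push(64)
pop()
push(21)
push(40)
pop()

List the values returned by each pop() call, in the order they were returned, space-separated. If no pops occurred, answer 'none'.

push(84): heap contents = [84]
push(73): heap contents = [73, 84]
pop() → 73: heap contents = [84]
push(14): heap contents = [14, 84]
pop() → 14: heap contents = [84]
pop() → 84: heap contents = []
push(76): heap contents = [76]
push(72): heap contents = [72, 76]
push(64): heap contents = [64, 72, 76]
pop() → 64: heap contents = [72, 76]
push(21): heap contents = [21, 72, 76]
push(40): heap contents = [21, 40, 72, 76]
pop() → 21: heap contents = [40, 72, 76]

Answer: 73 14 84 64 21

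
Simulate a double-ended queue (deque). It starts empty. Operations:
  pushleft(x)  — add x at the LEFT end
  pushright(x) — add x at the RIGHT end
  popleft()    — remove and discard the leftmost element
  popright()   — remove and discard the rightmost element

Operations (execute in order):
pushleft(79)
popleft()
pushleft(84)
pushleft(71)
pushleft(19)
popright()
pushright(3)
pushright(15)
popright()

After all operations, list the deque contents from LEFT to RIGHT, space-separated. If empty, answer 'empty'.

pushleft(79): [79]
popleft(): []
pushleft(84): [84]
pushleft(71): [71, 84]
pushleft(19): [19, 71, 84]
popright(): [19, 71]
pushright(3): [19, 71, 3]
pushright(15): [19, 71, 3, 15]
popright(): [19, 71, 3]

Answer: 19 71 3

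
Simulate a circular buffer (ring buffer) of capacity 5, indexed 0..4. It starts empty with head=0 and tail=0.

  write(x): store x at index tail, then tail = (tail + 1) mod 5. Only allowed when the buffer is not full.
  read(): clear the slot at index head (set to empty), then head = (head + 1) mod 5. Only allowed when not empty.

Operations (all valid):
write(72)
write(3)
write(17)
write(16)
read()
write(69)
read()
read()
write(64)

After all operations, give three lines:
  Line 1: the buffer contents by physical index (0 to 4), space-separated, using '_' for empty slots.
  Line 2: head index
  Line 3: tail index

Answer: 64 _ _ 16 69
3
1

Derivation:
write(72): buf=[72 _ _ _ _], head=0, tail=1, size=1
write(3): buf=[72 3 _ _ _], head=0, tail=2, size=2
write(17): buf=[72 3 17 _ _], head=0, tail=3, size=3
write(16): buf=[72 3 17 16 _], head=0, tail=4, size=4
read(): buf=[_ 3 17 16 _], head=1, tail=4, size=3
write(69): buf=[_ 3 17 16 69], head=1, tail=0, size=4
read(): buf=[_ _ 17 16 69], head=2, tail=0, size=3
read(): buf=[_ _ _ 16 69], head=3, tail=0, size=2
write(64): buf=[64 _ _ 16 69], head=3, tail=1, size=3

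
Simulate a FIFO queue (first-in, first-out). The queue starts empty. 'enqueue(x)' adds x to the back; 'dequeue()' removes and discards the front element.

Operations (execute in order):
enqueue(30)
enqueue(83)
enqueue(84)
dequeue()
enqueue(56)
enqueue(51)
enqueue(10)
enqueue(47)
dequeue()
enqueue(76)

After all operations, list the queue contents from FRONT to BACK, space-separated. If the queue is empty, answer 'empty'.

Answer: 84 56 51 10 47 76

Derivation:
enqueue(30): [30]
enqueue(83): [30, 83]
enqueue(84): [30, 83, 84]
dequeue(): [83, 84]
enqueue(56): [83, 84, 56]
enqueue(51): [83, 84, 56, 51]
enqueue(10): [83, 84, 56, 51, 10]
enqueue(47): [83, 84, 56, 51, 10, 47]
dequeue(): [84, 56, 51, 10, 47]
enqueue(76): [84, 56, 51, 10, 47, 76]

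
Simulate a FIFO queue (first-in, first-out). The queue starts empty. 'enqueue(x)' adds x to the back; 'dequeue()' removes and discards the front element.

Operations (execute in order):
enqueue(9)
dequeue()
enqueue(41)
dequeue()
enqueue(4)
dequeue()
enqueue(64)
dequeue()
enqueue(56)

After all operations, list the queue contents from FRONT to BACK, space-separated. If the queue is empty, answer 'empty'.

Answer: 56

Derivation:
enqueue(9): [9]
dequeue(): []
enqueue(41): [41]
dequeue(): []
enqueue(4): [4]
dequeue(): []
enqueue(64): [64]
dequeue(): []
enqueue(56): [56]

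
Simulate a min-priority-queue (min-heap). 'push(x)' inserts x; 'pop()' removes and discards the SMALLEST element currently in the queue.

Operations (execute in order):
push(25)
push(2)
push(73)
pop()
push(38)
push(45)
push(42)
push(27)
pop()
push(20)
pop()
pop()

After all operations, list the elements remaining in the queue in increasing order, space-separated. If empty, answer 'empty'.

Answer: 38 42 45 73

Derivation:
push(25): heap contents = [25]
push(2): heap contents = [2, 25]
push(73): heap contents = [2, 25, 73]
pop() → 2: heap contents = [25, 73]
push(38): heap contents = [25, 38, 73]
push(45): heap contents = [25, 38, 45, 73]
push(42): heap contents = [25, 38, 42, 45, 73]
push(27): heap contents = [25, 27, 38, 42, 45, 73]
pop() → 25: heap contents = [27, 38, 42, 45, 73]
push(20): heap contents = [20, 27, 38, 42, 45, 73]
pop() → 20: heap contents = [27, 38, 42, 45, 73]
pop() → 27: heap contents = [38, 42, 45, 73]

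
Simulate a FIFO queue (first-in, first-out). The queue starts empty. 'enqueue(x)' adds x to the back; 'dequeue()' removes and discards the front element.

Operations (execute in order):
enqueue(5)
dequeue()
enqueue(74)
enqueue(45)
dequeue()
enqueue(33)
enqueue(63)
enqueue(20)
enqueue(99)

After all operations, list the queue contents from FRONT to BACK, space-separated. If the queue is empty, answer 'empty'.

Answer: 45 33 63 20 99

Derivation:
enqueue(5): [5]
dequeue(): []
enqueue(74): [74]
enqueue(45): [74, 45]
dequeue(): [45]
enqueue(33): [45, 33]
enqueue(63): [45, 33, 63]
enqueue(20): [45, 33, 63, 20]
enqueue(99): [45, 33, 63, 20, 99]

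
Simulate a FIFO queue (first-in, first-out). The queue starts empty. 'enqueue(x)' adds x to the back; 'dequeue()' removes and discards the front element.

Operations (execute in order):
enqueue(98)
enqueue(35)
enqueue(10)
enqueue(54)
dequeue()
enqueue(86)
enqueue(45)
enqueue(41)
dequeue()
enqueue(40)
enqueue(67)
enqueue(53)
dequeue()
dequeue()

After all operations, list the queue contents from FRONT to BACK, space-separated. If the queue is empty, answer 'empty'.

Answer: 86 45 41 40 67 53

Derivation:
enqueue(98): [98]
enqueue(35): [98, 35]
enqueue(10): [98, 35, 10]
enqueue(54): [98, 35, 10, 54]
dequeue(): [35, 10, 54]
enqueue(86): [35, 10, 54, 86]
enqueue(45): [35, 10, 54, 86, 45]
enqueue(41): [35, 10, 54, 86, 45, 41]
dequeue(): [10, 54, 86, 45, 41]
enqueue(40): [10, 54, 86, 45, 41, 40]
enqueue(67): [10, 54, 86, 45, 41, 40, 67]
enqueue(53): [10, 54, 86, 45, 41, 40, 67, 53]
dequeue(): [54, 86, 45, 41, 40, 67, 53]
dequeue(): [86, 45, 41, 40, 67, 53]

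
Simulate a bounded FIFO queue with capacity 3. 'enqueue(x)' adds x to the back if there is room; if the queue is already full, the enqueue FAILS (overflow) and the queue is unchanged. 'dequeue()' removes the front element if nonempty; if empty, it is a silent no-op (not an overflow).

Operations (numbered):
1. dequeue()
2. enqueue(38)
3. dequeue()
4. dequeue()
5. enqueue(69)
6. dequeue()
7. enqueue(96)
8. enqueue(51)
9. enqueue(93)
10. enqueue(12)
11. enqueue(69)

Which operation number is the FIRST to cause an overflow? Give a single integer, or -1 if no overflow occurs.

1. dequeue(): empty, no-op, size=0
2. enqueue(38): size=1
3. dequeue(): size=0
4. dequeue(): empty, no-op, size=0
5. enqueue(69): size=1
6. dequeue(): size=0
7. enqueue(96): size=1
8. enqueue(51): size=2
9. enqueue(93): size=3
10. enqueue(12): size=3=cap → OVERFLOW (fail)
11. enqueue(69): size=3=cap → OVERFLOW (fail)

Answer: 10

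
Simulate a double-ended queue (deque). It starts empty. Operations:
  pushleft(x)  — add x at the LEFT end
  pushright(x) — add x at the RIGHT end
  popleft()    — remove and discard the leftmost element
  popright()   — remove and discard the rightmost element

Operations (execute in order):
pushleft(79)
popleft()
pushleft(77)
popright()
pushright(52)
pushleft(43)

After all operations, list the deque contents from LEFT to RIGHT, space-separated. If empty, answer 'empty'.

Answer: 43 52

Derivation:
pushleft(79): [79]
popleft(): []
pushleft(77): [77]
popright(): []
pushright(52): [52]
pushleft(43): [43, 52]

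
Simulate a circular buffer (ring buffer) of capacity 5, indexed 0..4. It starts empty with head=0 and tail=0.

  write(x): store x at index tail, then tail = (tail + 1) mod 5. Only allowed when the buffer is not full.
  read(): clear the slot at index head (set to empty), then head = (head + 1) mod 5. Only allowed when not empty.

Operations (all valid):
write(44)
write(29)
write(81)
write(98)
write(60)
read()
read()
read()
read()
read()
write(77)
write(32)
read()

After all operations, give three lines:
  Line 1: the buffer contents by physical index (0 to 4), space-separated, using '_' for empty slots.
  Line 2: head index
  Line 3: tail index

write(44): buf=[44 _ _ _ _], head=0, tail=1, size=1
write(29): buf=[44 29 _ _ _], head=0, tail=2, size=2
write(81): buf=[44 29 81 _ _], head=0, tail=3, size=3
write(98): buf=[44 29 81 98 _], head=0, tail=4, size=4
write(60): buf=[44 29 81 98 60], head=0, tail=0, size=5
read(): buf=[_ 29 81 98 60], head=1, tail=0, size=4
read(): buf=[_ _ 81 98 60], head=2, tail=0, size=3
read(): buf=[_ _ _ 98 60], head=3, tail=0, size=2
read(): buf=[_ _ _ _ 60], head=4, tail=0, size=1
read(): buf=[_ _ _ _ _], head=0, tail=0, size=0
write(77): buf=[77 _ _ _ _], head=0, tail=1, size=1
write(32): buf=[77 32 _ _ _], head=0, tail=2, size=2
read(): buf=[_ 32 _ _ _], head=1, tail=2, size=1

Answer: _ 32 _ _ _
1
2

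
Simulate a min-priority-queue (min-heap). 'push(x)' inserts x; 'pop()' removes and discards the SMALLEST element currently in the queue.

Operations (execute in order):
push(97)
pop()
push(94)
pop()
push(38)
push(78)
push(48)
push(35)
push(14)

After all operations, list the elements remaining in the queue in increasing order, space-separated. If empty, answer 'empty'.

Answer: 14 35 38 48 78

Derivation:
push(97): heap contents = [97]
pop() → 97: heap contents = []
push(94): heap contents = [94]
pop() → 94: heap contents = []
push(38): heap contents = [38]
push(78): heap contents = [38, 78]
push(48): heap contents = [38, 48, 78]
push(35): heap contents = [35, 38, 48, 78]
push(14): heap contents = [14, 35, 38, 48, 78]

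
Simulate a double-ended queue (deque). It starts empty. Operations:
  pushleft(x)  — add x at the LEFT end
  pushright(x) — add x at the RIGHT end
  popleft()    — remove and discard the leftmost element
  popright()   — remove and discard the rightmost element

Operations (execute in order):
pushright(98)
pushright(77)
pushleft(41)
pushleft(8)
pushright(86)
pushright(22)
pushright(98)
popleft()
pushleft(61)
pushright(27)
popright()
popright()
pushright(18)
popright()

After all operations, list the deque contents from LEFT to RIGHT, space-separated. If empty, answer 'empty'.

Answer: 61 41 98 77 86 22

Derivation:
pushright(98): [98]
pushright(77): [98, 77]
pushleft(41): [41, 98, 77]
pushleft(8): [8, 41, 98, 77]
pushright(86): [8, 41, 98, 77, 86]
pushright(22): [8, 41, 98, 77, 86, 22]
pushright(98): [8, 41, 98, 77, 86, 22, 98]
popleft(): [41, 98, 77, 86, 22, 98]
pushleft(61): [61, 41, 98, 77, 86, 22, 98]
pushright(27): [61, 41, 98, 77, 86, 22, 98, 27]
popright(): [61, 41, 98, 77, 86, 22, 98]
popright(): [61, 41, 98, 77, 86, 22]
pushright(18): [61, 41, 98, 77, 86, 22, 18]
popright(): [61, 41, 98, 77, 86, 22]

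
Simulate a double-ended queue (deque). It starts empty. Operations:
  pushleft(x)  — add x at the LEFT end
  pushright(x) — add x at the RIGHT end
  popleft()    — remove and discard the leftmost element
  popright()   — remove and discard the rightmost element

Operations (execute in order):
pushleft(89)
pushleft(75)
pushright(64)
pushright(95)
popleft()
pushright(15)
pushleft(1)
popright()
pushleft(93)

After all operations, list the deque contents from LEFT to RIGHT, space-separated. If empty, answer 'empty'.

pushleft(89): [89]
pushleft(75): [75, 89]
pushright(64): [75, 89, 64]
pushright(95): [75, 89, 64, 95]
popleft(): [89, 64, 95]
pushright(15): [89, 64, 95, 15]
pushleft(1): [1, 89, 64, 95, 15]
popright(): [1, 89, 64, 95]
pushleft(93): [93, 1, 89, 64, 95]

Answer: 93 1 89 64 95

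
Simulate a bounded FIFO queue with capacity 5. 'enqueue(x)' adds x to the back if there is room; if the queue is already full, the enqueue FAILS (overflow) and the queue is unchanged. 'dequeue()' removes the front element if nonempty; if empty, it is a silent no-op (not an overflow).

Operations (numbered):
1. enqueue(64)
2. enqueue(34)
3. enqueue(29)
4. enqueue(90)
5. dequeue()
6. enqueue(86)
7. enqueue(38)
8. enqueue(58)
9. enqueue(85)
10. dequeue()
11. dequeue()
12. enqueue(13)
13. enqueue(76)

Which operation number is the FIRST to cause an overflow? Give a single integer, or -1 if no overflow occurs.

Answer: 8

Derivation:
1. enqueue(64): size=1
2. enqueue(34): size=2
3. enqueue(29): size=3
4. enqueue(90): size=4
5. dequeue(): size=3
6. enqueue(86): size=4
7. enqueue(38): size=5
8. enqueue(58): size=5=cap → OVERFLOW (fail)
9. enqueue(85): size=5=cap → OVERFLOW (fail)
10. dequeue(): size=4
11. dequeue(): size=3
12. enqueue(13): size=4
13. enqueue(76): size=5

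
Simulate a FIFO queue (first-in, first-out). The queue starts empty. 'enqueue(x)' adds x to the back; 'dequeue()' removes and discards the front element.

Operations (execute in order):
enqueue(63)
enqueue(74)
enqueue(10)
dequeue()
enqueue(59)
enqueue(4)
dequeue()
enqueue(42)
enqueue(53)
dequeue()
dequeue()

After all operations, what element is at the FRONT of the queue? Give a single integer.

enqueue(63): queue = [63]
enqueue(74): queue = [63, 74]
enqueue(10): queue = [63, 74, 10]
dequeue(): queue = [74, 10]
enqueue(59): queue = [74, 10, 59]
enqueue(4): queue = [74, 10, 59, 4]
dequeue(): queue = [10, 59, 4]
enqueue(42): queue = [10, 59, 4, 42]
enqueue(53): queue = [10, 59, 4, 42, 53]
dequeue(): queue = [59, 4, 42, 53]
dequeue(): queue = [4, 42, 53]

Answer: 4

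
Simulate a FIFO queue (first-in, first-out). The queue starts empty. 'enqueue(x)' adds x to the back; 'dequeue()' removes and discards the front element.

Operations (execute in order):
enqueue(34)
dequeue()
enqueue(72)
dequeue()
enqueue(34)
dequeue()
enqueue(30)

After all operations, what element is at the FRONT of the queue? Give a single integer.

enqueue(34): queue = [34]
dequeue(): queue = []
enqueue(72): queue = [72]
dequeue(): queue = []
enqueue(34): queue = [34]
dequeue(): queue = []
enqueue(30): queue = [30]

Answer: 30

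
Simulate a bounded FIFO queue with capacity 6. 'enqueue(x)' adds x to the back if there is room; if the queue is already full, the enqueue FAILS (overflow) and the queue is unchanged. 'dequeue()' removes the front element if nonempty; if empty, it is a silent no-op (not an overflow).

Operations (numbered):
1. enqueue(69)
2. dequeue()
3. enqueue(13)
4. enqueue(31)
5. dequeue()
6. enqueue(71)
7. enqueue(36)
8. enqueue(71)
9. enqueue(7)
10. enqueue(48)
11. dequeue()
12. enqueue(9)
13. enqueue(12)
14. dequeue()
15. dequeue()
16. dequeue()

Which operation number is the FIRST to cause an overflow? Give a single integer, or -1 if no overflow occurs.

1. enqueue(69): size=1
2. dequeue(): size=0
3. enqueue(13): size=1
4. enqueue(31): size=2
5. dequeue(): size=1
6. enqueue(71): size=2
7. enqueue(36): size=3
8. enqueue(71): size=4
9. enqueue(7): size=5
10. enqueue(48): size=6
11. dequeue(): size=5
12. enqueue(9): size=6
13. enqueue(12): size=6=cap → OVERFLOW (fail)
14. dequeue(): size=5
15. dequeue(): size=4
16. dequeue(): size=3

Answer: 13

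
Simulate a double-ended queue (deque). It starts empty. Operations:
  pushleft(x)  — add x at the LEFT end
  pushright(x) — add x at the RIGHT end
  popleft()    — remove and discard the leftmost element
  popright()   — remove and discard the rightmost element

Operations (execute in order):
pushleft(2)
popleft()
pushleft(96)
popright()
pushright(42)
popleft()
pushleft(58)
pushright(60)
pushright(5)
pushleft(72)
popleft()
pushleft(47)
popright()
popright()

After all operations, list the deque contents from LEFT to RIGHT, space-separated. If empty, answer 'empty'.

pushleft(2): [2]
popleft(): []
pushleft(96): [96]
popright(): []
pushright(42): [42]
popleft(): []
pushleft(58): [58]
pushright(60): [58, 60]
pushright(5): [58, 60, 5]
pushleft(72): [72, 58, 60, 5]
popleft(): [58, 60, 5]
pushleft(47): [47, 58, 60, 5]
popright(): [47, 58, 60]
popright(): [47, 58]

Answer: 47 58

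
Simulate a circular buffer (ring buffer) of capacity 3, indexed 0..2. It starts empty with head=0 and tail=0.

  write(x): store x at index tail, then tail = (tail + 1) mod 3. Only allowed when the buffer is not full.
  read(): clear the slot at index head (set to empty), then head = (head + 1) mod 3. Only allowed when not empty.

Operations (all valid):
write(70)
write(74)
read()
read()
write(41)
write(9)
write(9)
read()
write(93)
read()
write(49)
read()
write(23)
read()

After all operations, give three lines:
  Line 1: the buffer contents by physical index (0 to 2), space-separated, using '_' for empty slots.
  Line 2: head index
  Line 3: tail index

Answer: 49 23 _
0
2

Derivation:
write(70): buf=[70 _ _], head=0, tail=1, size=1
write(74): buf=[70 74 _], head=0, tail=2, size=2
read(): buf=[_ 74 _], head=1, tail=2, size=1
read(): buf=[_ _ _], head=2, tail=2, size=0
write(41): buf=[_ _ 41], head=2, tail=0, size=1
write(9): buf=[9 _ 41], head=2, tail=1, size=2
write(9): buf=[9 9 41], head=2, tail=2, size=3
read(): buf=[9 9 _], head=0, tail=2, size=2
write(93): buf=[9 9 93], head=0, tail=0, size=3
read(): buf=[_ 9 93], head=1, tail=0, size=2
write(49): buf=[49 9 93], head=1, tail=1, size=3
read(): buf=[49 _ 93], head=2, tail=1, size=2
write(23): buf=[49 23 93], head=2, tail=2, size=3
read(): buf=[49 23 _], head=0, tail=2, size=2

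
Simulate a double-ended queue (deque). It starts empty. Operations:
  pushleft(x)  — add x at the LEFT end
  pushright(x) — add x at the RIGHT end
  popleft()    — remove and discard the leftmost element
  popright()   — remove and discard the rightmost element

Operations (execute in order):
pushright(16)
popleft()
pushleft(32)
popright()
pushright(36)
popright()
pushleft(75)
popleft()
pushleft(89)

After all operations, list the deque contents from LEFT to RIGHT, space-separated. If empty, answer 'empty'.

pushright(16): [16]
popleft(): []
pushleft(32): [32]
popright(): []
pushright(36): [36]
popright(): []
pushleft(75): [75]
popleft(): []
pushleft(89): [89]

Answer: 89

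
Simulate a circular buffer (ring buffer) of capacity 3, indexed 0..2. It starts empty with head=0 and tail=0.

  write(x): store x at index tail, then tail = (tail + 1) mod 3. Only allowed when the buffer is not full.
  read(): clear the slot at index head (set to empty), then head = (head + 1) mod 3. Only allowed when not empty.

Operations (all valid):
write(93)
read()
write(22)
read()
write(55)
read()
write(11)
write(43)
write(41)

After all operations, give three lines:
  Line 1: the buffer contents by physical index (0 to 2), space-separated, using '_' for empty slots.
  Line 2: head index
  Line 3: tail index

write(93): buf=[93 _ _], head=0, tail=1, size=1
read(): buf=[_ _ _], head=1, tail=1, size=0
write(22): buf=[_ 22 _], head=1, tail=2, size=1
read(): buf=[_ _ _], head=2, tail=2, size=0
write(55): buf=[_ _ 55], head=2, tail=0, size=1
read(): buf=[_ _ _], head=0, tail=0, size=0
write(11): buf=[11 _ _], head=0, tail=1, size=1
write(43): buf=[11 43 _], head=0, tail=2, size=2
write(41): buf=[11 43 41], head=0, tail=0, size=3

Answer: 11 43 41
0
0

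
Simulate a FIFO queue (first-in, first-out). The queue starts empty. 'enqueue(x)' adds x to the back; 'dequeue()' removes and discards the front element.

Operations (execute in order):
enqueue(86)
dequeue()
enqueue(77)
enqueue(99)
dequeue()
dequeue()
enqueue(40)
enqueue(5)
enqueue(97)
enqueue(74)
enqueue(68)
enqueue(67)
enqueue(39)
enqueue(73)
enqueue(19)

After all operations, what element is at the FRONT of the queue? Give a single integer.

enqueue(86): queue = [86]
dequeue(): queue = []
enqueue(77): queue = [77]
enqueue(99): queue = [77, 99]
dequeue(): queue = [99]
dequeue(): queue = []
enqueue(40): queue = [40]
enqueue(5): queue = [40, 5]
enqueue(97): queue = [40, 5, 97]
enqueue(74): queue = [40, 5, 97, 74]
enqueue(68): queue = [40, 5, 97, 74, 68]
enqueue(67): queue = [40, 5, 97, 74, 68, 67]
enqueue(39): queue = [40, 5, 97, 74, 68, 67, 39]
enqueue(73): queue = [40, 5, 97, 74, 68, 67, 39, 73]
enqueue(19): queue = [40, 5, 97, 74, 68, 67, 39, 73, 19]

Answer: 40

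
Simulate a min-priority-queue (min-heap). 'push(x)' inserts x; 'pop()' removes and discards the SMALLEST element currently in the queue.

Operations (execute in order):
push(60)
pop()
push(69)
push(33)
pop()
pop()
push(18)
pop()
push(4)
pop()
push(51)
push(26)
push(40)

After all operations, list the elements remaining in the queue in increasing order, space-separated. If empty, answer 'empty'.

Answer: 26 40 51

Derivation:
push(60): heap contents = [60]
pop() → 60: heap contents = []
push(69): heap contents = [69]
push(33): heap contents = [33, 69]
pop() → 33: heap contents = [69]
pop() → 69: heap contents = []
push(18): heap contents = [18]
pop() → 18: heap contents = []
push(4): heap contents = [4]
pop() → 4: heap contents = []
push(51): heap contents = [51]
push(26): heap contents = [26, 51]
push(40): heap contents = [26, 40, 51]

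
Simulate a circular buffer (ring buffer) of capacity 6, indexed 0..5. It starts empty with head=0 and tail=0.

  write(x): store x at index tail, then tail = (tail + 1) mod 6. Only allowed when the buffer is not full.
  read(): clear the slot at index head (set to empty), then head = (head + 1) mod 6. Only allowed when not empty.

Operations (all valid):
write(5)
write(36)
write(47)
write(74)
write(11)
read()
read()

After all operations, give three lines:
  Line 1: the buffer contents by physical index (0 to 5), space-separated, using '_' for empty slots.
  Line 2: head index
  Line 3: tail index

Answer: _ _ 47 74 11 _
2
5

Derivation:
write(5): buf=[5 _ _ _ _ _], head=0, tail=1, size=1
write(36): buf=[5 36 _ _ _ _], head=0, tail=2, size=2
write(47): buf=[5 36 47 _ _ _], head=0, tail=3, size=3
write(74): buf=[5 36 47 74 _ _], head=0, tail=4, size=4
write(11): buf=[5 36 47 74 11 _], head=0, tail=5, size=5
read(): buf=[_ 36 47 74 11 _], head=1, tail=5, size=4
read(): buf=[_ _ 47 74 11 _], head=2, tail=5, size=3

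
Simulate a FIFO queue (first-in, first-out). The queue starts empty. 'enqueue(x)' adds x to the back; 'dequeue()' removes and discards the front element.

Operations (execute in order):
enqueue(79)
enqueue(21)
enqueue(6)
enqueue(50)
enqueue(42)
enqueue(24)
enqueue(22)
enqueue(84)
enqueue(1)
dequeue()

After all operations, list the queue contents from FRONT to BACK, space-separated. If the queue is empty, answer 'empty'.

enqueue(79): [79]
enqueue(21): [79, 21]
enqueue(6): [79, 21, 6]
enqueue(50): [79, 21, 6, 50]
enqueue(42): [79, 21, 6, 50, 42]
enqueue(24): [79, 21, 6, 50, 42, 24]
enqueue(22): [79, 21, 6, 50, 42, 24, 22]
enqueue(84): [79, 21, 6, 50, 42, 24, 22, 84]
enqueue(1): [79, 21, 6, 50, 42, 24, 22, 84, 1]
dequeue(): [21, 6, 50, 42, 24, 22, 84, 1]

Answer: 21 6 50 42 24 22 84 1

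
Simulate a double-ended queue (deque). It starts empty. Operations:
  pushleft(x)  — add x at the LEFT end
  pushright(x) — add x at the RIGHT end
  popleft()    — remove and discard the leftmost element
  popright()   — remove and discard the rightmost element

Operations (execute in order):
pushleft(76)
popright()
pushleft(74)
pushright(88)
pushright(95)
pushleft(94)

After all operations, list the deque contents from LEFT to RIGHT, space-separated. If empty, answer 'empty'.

Answer: 94 74 88 95

Derivation:
pushleft(76): [76]
popright(): []
pushleft(74): [74]
pushright(88): [74, 88]
pushright(95): [74, 88, 95]
pushleft(94): [94, 74, 88, 95]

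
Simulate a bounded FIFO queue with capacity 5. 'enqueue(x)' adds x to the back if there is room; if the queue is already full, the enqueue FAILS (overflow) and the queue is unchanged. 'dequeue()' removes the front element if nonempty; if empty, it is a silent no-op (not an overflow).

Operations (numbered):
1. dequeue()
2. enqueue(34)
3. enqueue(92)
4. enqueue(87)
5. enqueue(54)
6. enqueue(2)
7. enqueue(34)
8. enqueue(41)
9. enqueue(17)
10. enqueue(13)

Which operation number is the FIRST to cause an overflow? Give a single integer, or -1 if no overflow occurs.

Answer: 7

Derivation:
1. dequeue(): empty, no-op, size=0
2. enqueue(34): size=1
3. enqueue(92): size=2
4. enqueue(87): size=3
5. enqueue(54): size=4
6. enqueue(2): size=5
7. enqueue(34): size=5=cap → OVERFLOW (fail)
8. enqueue(41): size=5=cap → OVERFLOW (fail)
9. enqueue(17): size=5=cap → OVERFLOW (fail)
10. enqueue(13): size=5=cap → OVERFLOW (fail)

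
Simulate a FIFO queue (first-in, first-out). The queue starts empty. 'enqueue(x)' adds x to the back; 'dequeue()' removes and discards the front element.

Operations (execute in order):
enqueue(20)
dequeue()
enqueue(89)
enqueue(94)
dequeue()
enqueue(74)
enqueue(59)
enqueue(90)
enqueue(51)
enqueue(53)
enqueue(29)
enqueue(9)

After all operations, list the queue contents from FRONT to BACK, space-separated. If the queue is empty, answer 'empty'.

enqueue(20): [20]
dequeue(): []
enqueue(89): [89]
enqueue(94): [89, 94]
dequeue(): [94]
enqueue(74): [94, 74]
enqueue(59): [94, 74, 59]
enqueue(90): [94, 74, 59, 90]
enqueue(51): [94, 74, 59, 90, 51]
enqueue(53): [94, 74, 59, 90, 51, 53]
enqueue(29): [94, 74, 59, 90, 51, 53, 29]
enqueue(9): [94, 74, 59, 90, 51, 53, 29, 9]

Answer: 94 74 59 90 51 53 29 9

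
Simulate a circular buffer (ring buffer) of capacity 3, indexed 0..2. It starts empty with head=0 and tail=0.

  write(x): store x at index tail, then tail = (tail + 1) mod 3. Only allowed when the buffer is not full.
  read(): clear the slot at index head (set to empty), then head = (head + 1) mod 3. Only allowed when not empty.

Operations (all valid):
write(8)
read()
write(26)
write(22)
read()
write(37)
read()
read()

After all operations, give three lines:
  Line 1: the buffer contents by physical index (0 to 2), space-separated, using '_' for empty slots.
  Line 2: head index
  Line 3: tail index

write(8): buf=[8 _ _], head=0, tail=1, size=1
read(): buf=[_ _ _], head=1, tail=1, size=0
write(26): buf=[_ 26 _], head=1, tail=2, size=1
write(22): buf=[_ 26 22], head=1, tail=0, size=2
read(): buf=[_ _ 22], head=2, tail=0, size=1
write(37): buf=[37 _ 22], head=2, tail=1, size=2
read(): buf=[37 _ _], head=0, tail=1, size=1
read(): buf=[_ _ _], head=1, tail=1, size=0

Answer: _ _ _
1
1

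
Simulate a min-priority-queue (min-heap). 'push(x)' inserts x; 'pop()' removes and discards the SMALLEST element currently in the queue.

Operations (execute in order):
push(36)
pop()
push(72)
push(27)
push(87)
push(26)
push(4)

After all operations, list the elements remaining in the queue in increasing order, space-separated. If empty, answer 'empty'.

Answer: 4 26 27 72 87

Derivation:
push(36): heap contents = [36]
pop() → 36: heap contents = []
push(72): heap contents = [72]
push(27): heap contents = [27, 72]
push(87): heap contents = [27, 72, 87]
push(26): heap contents = [26, 27, 72, 87]
push(4): heap contents = [4, 26, 27, 72, 87]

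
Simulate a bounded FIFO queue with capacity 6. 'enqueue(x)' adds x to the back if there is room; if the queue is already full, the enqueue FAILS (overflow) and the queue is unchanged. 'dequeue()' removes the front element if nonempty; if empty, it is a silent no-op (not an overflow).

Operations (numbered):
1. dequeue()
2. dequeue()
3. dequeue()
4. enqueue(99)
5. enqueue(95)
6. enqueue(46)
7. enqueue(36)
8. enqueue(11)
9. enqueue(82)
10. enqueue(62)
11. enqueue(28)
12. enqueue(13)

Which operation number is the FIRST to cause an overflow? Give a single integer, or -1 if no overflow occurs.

1. dequeue(): empty, no-op, size=0
2. dequeue(): empty, no-op, size=0
3. dequeue(): empty, no-op, size=0
4. enqueue(99): size=1
5. enqueue(95): size=2
6. enqueue(46): size=3
7. enqueue(36): size=4
8. enqueue(11): size=5
9. enqueue(82): size=6
10. enqueue(62): size=6=cap → OVERFLOW (fail)
11. enqueue(28): size=6=cap → OVERFLOW (fail)
12. enqueue(13): size=6=cap → OVERFLOW (fail)

Answer: 10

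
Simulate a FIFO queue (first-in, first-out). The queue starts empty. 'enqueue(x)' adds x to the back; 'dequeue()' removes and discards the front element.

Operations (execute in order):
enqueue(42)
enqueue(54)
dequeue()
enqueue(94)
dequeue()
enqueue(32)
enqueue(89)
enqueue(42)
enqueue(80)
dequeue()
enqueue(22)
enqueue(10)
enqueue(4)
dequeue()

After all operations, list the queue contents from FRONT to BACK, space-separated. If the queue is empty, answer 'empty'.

Answer: 89 42 80 22 10 4

Derivation:
enqueue(42): [42]
enqueue(54): [42, 54]
dequeue(): [54]
enqueue(94): [54, 94]
dequeue(): [94]
enqueue(32): [94, 32]
enqueue(89): [94, 32, 89]
enqueue(42): [94, 32, 89, 42]
enqueue(80): [94, 32, 89, 42, 80]
dequeue(): [32, 89, 42, 80]
enqueue(22): [32, 89, 42, 80, 22]
enqueue(10): [32, 89, 42, 80, 22, 10]
enqueue(4): [32, 89, 42, 80, 22, 10, 4]
dequeue(): [89, 42, 80, 22, 10, 4]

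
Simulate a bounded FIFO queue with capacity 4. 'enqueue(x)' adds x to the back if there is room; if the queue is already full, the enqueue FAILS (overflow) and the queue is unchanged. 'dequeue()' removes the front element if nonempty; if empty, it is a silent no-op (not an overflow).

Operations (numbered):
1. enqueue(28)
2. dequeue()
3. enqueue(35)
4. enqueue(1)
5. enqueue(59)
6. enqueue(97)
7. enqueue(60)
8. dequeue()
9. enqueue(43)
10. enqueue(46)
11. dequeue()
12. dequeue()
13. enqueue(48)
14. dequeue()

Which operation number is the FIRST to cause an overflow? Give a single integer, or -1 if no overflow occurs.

Answer: 7

Derivation:
1. enqueue(28): size=1
2. dequeue(): size=0
3. enqueue(35): size=1
4. enqueue(1): size=2
5. enqueue(59): size=3
6. enqueue(97): size=4
7. enqueue(60): size=4=cap → OVERFLOW (fail)
8. dequeue(): size=3
9. enqueue(43): size=4
10. enqueue(46): size=4=cap → OVERFLOW (fail)
11. dequeue(): size=3
12. dequeue(): size=2
13. enqueue(48): size=3
14. dequeue(): size=2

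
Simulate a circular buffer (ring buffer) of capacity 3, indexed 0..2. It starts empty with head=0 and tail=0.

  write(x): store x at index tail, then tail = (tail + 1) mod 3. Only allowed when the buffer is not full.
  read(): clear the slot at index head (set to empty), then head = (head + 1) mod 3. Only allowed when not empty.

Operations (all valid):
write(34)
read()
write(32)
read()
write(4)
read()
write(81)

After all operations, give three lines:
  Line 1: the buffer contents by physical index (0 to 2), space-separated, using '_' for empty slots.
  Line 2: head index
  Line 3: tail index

write(34): buf=[34 _ _], head=0, tail=1, size=1
read(): buf=[_ _ _], head=1, tail=1, size=0
write(32): buf=[_ 32 _], head=1, tail=2, size=1
read(): buf=[_ _ _], head=2, tail=2, size=0
write(4): buf=[_ _ 4], head=2, tail=0, size=1
read(): buf=[_ _ _], head=0, tail=0, size=0
write(81): buf=[81 _ _], head=0, tail=1, size=1

Answer: 81 _ _
0
1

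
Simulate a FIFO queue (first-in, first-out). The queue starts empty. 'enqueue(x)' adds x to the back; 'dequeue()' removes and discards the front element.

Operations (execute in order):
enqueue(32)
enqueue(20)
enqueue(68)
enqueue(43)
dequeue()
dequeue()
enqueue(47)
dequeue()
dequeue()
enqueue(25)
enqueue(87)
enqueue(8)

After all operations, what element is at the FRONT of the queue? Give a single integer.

enqueue(32): queue = [32]
enqueue(20): queue = [32, 20]
enqueue(68): queue = [32, 20, 68]
enqueue(43): queue = [32, 20, 68, 43]
dequeue(): queue = [20, 68, 43]
dequeue(): queue = [68, 43]
enqueue(47): queue = [68, 43, 47]
dequeue(): queue = [43, 47]
dequeue(): queue = [47]
enqueue(25): queue = [47, 25]
enqueue(87): queue = [47, 25, 87]
enqueue(8): queue = [47, 25, 87, 8]

Answer: 47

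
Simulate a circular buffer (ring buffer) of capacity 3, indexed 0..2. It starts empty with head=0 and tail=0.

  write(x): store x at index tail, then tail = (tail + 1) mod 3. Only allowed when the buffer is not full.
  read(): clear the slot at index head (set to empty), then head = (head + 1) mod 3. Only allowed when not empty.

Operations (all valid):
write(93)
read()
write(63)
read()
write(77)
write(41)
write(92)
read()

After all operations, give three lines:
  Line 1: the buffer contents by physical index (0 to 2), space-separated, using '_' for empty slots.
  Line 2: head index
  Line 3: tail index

write(93): buf=[93 _ _], head=0, tail=1, size=1
read(): buf=[_ _ _], head=1, tail=1, size=0
write(63): buf=[_ 63 _], head=1, tail=2, size=1
read(): buf=[_ _ _], head=2, tail=2, size=0
write(77): buf=[_ _ 77], head=2, tail=0, size=1
write(41): buf=[41 _ 77], head=2, tail=1, size=2
write(92): buf=[41 92 77], head=2, tail=2, size=3
read(): buf=[41 92 _], head=0, tail=2, size=2

Answer: 41 92 _
0
2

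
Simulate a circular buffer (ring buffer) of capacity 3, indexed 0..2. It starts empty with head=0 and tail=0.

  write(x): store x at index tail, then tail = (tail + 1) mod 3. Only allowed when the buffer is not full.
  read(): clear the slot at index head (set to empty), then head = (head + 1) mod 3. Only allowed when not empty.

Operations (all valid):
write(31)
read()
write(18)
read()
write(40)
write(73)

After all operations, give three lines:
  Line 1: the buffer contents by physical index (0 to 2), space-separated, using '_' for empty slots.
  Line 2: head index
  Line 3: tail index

write(31): buf=[31 _ _], head=0, tail=1, size=1
read(): buf=[_ _ _], head=1, tail=1, size=0
write(18): buf=[_ 18 _], head=1, tail=2, size=1
read(): buf=[_ _ _], head=2, tail=2, size=0
write(40): buf=[_ _ 40], head=2, tail=0, size=1
write(73): buf=[73 _ 40], head=2, tail=1, size=2

Answer: 73 _ 40
2
1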